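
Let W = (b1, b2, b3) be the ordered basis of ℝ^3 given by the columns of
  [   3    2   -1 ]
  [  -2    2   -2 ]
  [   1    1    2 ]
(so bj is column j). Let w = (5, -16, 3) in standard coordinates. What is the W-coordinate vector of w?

We seek scalars with c_1 b1 + ... + c_3 b3 = w; equivalently solve M c = w where the columns of M are b1, ..., b3.
Gaussian elimination on [M | w] yields c = (4, -3, 1).
Check: 4b1 - 3b2 + b3 = (5, -16, 3).

(4, -3, 1)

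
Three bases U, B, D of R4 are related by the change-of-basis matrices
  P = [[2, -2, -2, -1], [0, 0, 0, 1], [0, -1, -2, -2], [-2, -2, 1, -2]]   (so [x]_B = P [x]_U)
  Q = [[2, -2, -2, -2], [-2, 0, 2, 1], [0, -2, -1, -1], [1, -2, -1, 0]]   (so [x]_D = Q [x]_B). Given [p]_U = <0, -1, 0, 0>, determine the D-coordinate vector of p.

Composing the changes, [p]_D = Q P [p]_U.
Q P = [[8, 2, -2, 4], [-6, 0, 1, -4], [2, 3, 1, 2], [2, -1, 0, -1]]; applying this to <0, -1, 0, 0> gives <-2, 0, -3, 1>.

<-2, 0, -3, 1>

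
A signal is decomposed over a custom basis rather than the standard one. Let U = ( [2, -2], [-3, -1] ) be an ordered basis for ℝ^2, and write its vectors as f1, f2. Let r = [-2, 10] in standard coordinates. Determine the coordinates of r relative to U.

We seek scalars with c_1 f1 + c_2 f2 = r; equivalently solve M c = r where the columns of M are f1, f2.
System: 2c_1 - 3c_2 = -2, -2c_1 - c_2 = 10; solving gives c_1 = -4, c_2 = -2.
Check: -4f1 - 2f2 = [-2, 10].

[-4, -2]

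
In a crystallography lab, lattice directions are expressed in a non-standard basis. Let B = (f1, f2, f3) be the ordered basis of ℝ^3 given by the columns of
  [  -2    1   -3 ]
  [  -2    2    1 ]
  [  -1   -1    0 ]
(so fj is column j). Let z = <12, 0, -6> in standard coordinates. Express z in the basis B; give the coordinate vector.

We seek scalars with c_1 f1 + ... + c_3 f3 = z; equivalently solve M c = z where the columns of M are f1, ..., f3.
Row-reducing the augmented matrix [M | z] gives c = (2, 4, -4).
Check: 2f1 + 4f2 - 4f3 = <12, 0, -6>.

<2, 4, -4>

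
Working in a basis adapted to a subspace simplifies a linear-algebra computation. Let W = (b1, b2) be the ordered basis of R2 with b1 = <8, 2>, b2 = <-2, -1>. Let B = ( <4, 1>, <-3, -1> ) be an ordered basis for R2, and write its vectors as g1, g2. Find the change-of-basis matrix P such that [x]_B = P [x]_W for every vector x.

Take x = bj: its W-coordinates are the j-th standard unit vector, so P e_j — column j of P — equals [bj]_B.
b1 = 2g1 + 0·g2, giving column 1 = <2, 0>; repeating for each j gives P = [[2, 1], [0, 2]].

[[2, 1], [0, 2]]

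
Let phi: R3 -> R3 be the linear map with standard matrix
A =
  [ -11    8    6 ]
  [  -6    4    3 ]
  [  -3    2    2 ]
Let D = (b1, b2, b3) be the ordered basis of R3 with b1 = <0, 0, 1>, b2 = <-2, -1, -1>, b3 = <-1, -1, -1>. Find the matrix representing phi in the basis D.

[[-1, -3, 0], [-3, -3, 2], [0, -2, -1]]

The j-th column of [phi]_D is [phi(bj)]_D.
phi(b1) = A b1 = <6, 3, 2> = -b1 - 3b2 + 0·b3, so column 1 is <-1, -3, 0>.
Repeating for b2, b3 and assembling the columns gives [[-1, -3, 0], [-3, -3, 2], [0, -2, -1]].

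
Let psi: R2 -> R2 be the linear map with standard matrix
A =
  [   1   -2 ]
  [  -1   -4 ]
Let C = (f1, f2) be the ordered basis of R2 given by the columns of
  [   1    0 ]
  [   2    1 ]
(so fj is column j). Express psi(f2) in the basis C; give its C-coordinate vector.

[-2, 0]

Compute psi(f2) = A f2 = [-2, -4] in standard coordinates.
Then write this in C-coordinates: solve for y in y_1 f1 + y_2 f2 = [-2, -4].
This gives y = [-2, 0], which is column 2 of [psi]_C.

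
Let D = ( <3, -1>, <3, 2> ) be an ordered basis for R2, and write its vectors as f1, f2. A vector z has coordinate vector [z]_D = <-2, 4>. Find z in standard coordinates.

z = M [z]_D, where M has columns f1, f2.
Carrying out the matrix-vector product, z = <6, 10>.

<6, 10>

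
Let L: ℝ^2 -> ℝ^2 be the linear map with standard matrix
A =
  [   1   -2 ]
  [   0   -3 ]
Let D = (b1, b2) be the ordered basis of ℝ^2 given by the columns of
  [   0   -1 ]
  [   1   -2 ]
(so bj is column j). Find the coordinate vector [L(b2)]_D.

[0, -3]

Column 2 of [L]_D is the D-coordinate vector of L(b2).
In standard coordinates L(b2) = A b2 = [3, 6].
Converting to D: [3, 6] = 0·b1 - 3b2, so the coordinate vector is [0, -3].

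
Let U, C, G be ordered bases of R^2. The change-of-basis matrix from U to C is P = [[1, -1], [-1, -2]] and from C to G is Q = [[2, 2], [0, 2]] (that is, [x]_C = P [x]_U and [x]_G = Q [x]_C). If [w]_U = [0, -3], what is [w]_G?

[18, 12]

Apply P to get C-coordinates [3, 6], then Q to get G-coordinates.
The result is [w]_G = [18, 12].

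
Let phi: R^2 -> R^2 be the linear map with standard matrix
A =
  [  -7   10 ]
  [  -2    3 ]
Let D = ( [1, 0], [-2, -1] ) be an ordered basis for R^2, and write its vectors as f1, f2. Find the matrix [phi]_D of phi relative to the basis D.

Let P have columns f1, f2. Then [phi]_D = P^(-1) A P.
Here det P = -1, so P^(-1) is integer; computing A P first and then P^(-1)(A P) gives [[-3, 2], [2, -1]].

[[-3, 2], [2, -1]]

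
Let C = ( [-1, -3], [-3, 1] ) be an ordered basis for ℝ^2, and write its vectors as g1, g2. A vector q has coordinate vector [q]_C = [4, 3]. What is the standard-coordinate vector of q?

[-13, -9]

q = M [q]_C, where M has columns g1, g2.
Carrying out the matrix-vector product, q = [-13, -9].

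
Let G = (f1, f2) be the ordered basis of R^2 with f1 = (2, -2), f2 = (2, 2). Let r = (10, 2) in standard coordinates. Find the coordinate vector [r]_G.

(2, 3)

Write r = c_1 f1 + c_2 f2 and solve for the c_i.
System: 2c_1 + 2c_2 = 10, -2c_1 + 2c_2 = 2; solving gives c_1 = 2, c_2 = 3.
Check: 2f1 + 3f2 = (10, 2).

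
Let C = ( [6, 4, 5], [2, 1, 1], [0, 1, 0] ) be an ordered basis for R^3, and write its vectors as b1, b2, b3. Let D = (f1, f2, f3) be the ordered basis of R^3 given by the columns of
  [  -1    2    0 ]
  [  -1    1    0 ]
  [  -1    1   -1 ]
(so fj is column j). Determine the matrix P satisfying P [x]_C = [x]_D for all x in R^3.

[[-2, 0, -2], [2, 1, -1], [-1, 0, 1]]

Column j of P is [bj]_D, since P maps C-coordinates to D-coordinates.
Expressing b1 in D: b1 = -2f1 + 2f2 - f3, so column 1 of P is [-2, 2, -1].
Doing the same for each bj gives P = [[-2, 0, -2], [2, 1, -1], [-1, 0, 1]].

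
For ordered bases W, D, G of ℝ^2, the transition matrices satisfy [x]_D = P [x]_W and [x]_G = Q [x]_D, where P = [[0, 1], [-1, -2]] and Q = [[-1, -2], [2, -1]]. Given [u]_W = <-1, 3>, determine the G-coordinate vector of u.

<7, 11>

Composing the changes, [u]_G = Q P [u]_W.
Q P = [[2, 3], [1, 4]]; applying this to <-1, 3> gives <7, 11>.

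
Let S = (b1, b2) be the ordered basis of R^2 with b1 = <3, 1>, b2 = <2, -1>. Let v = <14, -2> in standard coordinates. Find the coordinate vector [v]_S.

<2, 4>

We seek scalars with c_1 b1 + c_2 b2 = v; equivalently solve M c = v where the columns of M are b1, b2.
System: 3c_1 + 2c_2 = 14, c_1 - c_2 = -2; solving gives c_1 = 2, c_2 = 4.
Check: 2b1 + 4b2 = <14, -2>.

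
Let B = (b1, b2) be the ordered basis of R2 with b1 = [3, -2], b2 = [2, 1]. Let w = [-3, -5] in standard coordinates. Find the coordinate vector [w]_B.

[1, -3]

[w]_B is the unique c with M c = w, where M has columns b1, b2.
System: 3c_1 + 2c_2 = -3, -2c_1 + c_2 = -5; solving gives c_1 = 1, c_2 = -3.
Check: b1 - 3b2 = [-3, -5].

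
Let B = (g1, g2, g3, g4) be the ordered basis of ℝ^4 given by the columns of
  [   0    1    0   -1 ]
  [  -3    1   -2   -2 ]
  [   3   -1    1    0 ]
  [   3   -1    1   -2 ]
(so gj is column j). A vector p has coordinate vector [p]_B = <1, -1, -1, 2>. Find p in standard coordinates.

The coordinates say p = g1 - g2 - g3 + 2g4; adding the scaled basis vectors gives <-3, -6, 3, -1>.

<-3, -6, 3, -1>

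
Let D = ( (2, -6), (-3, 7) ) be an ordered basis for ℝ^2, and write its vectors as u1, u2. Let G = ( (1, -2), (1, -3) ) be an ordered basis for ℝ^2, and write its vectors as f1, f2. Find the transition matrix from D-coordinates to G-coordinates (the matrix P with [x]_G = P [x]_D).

[[0, -2], [2, -1]]

Column j of P is [uj]_G, since P maps D-coordinates to G-coordinates.
Expressing u1 in G: u1 = 0·f1 + 2f2, so column 1 of P is (0, 2).
Doing the same for each uj gives P = [[0, -2], [2, -1]].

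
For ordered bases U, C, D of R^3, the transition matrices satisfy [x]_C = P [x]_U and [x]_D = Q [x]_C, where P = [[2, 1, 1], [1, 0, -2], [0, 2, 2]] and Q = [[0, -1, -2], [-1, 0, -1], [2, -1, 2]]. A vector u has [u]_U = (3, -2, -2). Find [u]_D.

(9, 6, -19)

Composing the changes, [u]_D = Q P [u]_U.
Q P = [[-1, -4, -2], [-2, -3, -3], [3, 6, 8]]; applying this to (3, -2, -2) gives (9, 6, -19).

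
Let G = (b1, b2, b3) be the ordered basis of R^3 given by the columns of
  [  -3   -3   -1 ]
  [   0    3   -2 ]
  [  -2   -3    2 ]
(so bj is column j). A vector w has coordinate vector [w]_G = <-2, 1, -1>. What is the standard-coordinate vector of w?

<4, 5, -1>

By definition w = -2b1 + b2 - b3.
Summing componentwise gives <4, 5, -1>.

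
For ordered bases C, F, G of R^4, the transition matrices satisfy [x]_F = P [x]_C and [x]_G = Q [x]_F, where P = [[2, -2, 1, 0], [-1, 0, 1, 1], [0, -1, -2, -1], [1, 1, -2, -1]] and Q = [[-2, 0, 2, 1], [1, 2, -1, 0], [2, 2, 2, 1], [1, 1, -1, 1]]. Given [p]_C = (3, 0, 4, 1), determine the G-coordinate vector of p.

(-44, 23, 0, 15)

Apply P to get F-coordinates (10, 2, -9, -6), then Q to get G-coordinates.
The result is [p]_G = (-44, 23, 0, 15).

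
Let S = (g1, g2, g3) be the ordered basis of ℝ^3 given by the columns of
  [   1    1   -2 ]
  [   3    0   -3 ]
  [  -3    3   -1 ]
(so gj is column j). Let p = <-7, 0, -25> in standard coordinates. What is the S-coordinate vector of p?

<4, -3, 4>

We seek scalars with c_1 g1 + ... + c_3 g3 = p; equivalently solve M c = p where the columns of M are g1, ..., g3.
Solving this 3x3 system gives c = (4, -3, 4).
Check: 4g1 - 3g2 + 4g3 = <-7, 0, -25>.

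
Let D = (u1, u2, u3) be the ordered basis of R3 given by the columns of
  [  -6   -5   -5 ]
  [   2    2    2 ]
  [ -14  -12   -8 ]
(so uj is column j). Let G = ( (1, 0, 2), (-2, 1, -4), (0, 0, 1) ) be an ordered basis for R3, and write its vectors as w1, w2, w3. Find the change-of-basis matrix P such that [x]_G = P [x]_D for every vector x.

[[-2, -1, -1], [2, 2, 2], [-2, -2, 2]]

Let M have columns uj and N have columns wj. Then for every x, N [x]_G = x = M [x]_D, so P = N^(-1) M.
Since det N = 1, N^(-1) has integer entries; multiplying gives P = [[-2, -1, -1], [2, 2, 2], [-2, -2, 2]].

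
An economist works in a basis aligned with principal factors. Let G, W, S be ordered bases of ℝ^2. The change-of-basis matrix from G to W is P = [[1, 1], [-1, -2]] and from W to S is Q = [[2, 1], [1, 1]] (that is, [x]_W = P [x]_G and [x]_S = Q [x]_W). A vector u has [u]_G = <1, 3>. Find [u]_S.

<1, -3>

Composing the changes, [u]_S = Q P [u]_G.
Q P = [[1, 0], [0, -1]]; applying this to <1, 3> gives <1, -3>.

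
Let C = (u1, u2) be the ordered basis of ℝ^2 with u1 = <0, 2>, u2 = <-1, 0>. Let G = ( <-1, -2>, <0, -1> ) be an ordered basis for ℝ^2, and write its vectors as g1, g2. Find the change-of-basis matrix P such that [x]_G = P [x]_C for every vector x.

[[0, 1], [-2, -2]]

Let M have columns uj and N have columns gj. Then for every x, N [x]_G = x = M [x]_C, so P = N^(-1) M.
Since det N = 1, N^(-1) has integer entries; multiplying gives P = [[0, 1], [-2, -2]].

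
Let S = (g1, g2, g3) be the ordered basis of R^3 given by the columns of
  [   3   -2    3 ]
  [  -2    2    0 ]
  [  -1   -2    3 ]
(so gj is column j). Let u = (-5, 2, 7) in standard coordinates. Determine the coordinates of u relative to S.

[u]_S is the unique c with M c = u, where M has columns g1, ..., g3.
Gaussian elimination on [M | u] yields c = (-3, -2, 0).
Check: -3g1 - 2g2 + 0·g3 = (-5, 2, 7).

(-3, -2, 0)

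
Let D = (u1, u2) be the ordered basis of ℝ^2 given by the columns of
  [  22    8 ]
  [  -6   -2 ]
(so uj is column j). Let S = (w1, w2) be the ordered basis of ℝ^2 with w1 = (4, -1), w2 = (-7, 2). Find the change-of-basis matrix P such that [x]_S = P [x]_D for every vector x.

[[2, 2], [-2, 0]]

Column j of P is [uj]_S, since P maps D-coordinates to S-coordinates.
Expressing u1 in S: u1 = 2w1 - 2w2, so column 1 of P is (2, -2).
Doing the same for each uj gives P = [[2, 2], [-2, 0]].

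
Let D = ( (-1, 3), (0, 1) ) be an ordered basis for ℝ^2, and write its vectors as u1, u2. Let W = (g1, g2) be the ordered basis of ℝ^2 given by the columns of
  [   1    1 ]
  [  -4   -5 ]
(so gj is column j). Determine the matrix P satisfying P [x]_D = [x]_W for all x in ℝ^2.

[[-2, 1], [1, -1]]

Let M have columns uj and N have columns gj. Then for every x, N [x]_W = x = M [x]_D, so P = N^(-1) M.
Since det N = -1, N^(-1) has integer entries; multiplying gives P = [[-2, 1], [1, -1]].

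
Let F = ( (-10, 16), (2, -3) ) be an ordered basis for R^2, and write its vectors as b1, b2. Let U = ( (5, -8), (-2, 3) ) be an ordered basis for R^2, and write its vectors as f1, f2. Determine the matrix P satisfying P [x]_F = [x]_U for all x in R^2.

[[-2, 0], [0, -1]]

Let M have columns bj and N have columns fj. Then for every x, N [x]_U = x = M [x]_F, so P = N^(-1) M.
Since det N = -1, N^(-1) has integer entries; multiplying gives P = [[-2, 0], [0, -1]].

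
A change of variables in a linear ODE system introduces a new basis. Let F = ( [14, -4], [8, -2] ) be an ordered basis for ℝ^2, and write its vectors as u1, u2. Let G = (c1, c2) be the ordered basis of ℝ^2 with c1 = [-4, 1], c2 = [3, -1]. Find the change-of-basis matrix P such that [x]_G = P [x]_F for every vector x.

[[-2, -2], [2, 0]]

Take x = uj: its F-coordinates are the j-th standard unit vector, so P e_j — column j of P — equals [uj]_G.
u1 = -2c1 + 2c2, giving column 1 = [-2, 2]; repeating for each j gives P = [[-2, -2], [2, 0]].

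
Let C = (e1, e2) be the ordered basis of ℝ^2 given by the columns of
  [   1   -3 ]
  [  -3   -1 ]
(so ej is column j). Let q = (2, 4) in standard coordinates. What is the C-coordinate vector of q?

[q]_C is the unique c with M c = q, where M has columns e1, e2.
System: c_1 - 3c_2 = 2, -3c_1 - c_2 = 4; solving gives c_1 = -1, c_2 = -1.
Check: -e1 - e2 = (2, 4).

(-1, -1)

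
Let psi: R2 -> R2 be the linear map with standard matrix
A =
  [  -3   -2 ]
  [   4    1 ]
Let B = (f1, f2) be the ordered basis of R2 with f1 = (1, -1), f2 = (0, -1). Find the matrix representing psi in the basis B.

Let P have columns f1, f2. Then [psi]_B = P^(-1) A P.
Here det P = -1, so P^(-1) is integer; computing A P first and then P^(-1)(A P) gives [[-1, 2], [-2, -1]].

[[-1, 2], [-2, -1]]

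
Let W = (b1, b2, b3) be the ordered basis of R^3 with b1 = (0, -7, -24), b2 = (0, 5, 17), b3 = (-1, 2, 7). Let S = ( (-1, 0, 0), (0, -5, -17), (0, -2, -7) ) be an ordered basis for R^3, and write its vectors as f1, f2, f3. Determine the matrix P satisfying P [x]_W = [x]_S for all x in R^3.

[[0, 0, 1], [1, -1, 0], [1, 0, -1]]

Take x = bj: its W-coordinates are the j-th standard unit vector, so P e_j — column j of P — equals [bj]_S.
b1 = 0·f1 + f2 + f3, giving column 1 = (0, 1, 1); repeating for each j gives P = [[0, 0, 1], [1, -1, 0], [1, 0, -1]].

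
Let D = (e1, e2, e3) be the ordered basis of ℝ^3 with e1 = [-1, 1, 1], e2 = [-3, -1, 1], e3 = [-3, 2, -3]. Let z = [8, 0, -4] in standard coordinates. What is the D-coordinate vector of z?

[-2, -2, 0]

We seek scalars with c_1 e1 + ... + c_3 e3 = z; equivalently solve M c = z where the columns of M are e1, ..., e3.
Gaussian elimination on [M | z] yields c = (-2, -2, 0).
Check: -2e1 - 2e2 + 0·e3 = [8, 0, -4].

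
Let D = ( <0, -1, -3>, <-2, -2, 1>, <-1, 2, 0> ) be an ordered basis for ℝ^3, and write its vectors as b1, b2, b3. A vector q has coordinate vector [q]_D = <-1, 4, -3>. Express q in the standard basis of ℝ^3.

The coordinates say q = -b1 + 4b2 - 3b3; adding the scaled basis vectors gives <-5, -13, 7>.

<-5, -13, 7>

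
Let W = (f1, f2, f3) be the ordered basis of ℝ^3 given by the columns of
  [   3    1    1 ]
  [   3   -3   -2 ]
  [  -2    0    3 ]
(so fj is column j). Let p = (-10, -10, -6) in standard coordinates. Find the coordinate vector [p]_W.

Write p = c_1 f1 + ... + c_3 f3 and solve for the c_i.
Solving this 3x3 system gives c = (-3, 3, -4).
Check: -3f1 + 3f2 - 4f3 = (-10, -10, -6).

(-3, 3, -4)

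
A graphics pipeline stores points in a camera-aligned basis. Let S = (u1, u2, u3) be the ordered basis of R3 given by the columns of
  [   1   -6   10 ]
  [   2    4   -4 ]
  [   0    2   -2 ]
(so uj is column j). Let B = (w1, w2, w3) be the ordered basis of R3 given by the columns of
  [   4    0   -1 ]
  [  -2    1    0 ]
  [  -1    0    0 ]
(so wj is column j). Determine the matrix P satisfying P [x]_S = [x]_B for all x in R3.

[[0, -2, 2], [2, 0, 0], [-1, -2, -2]]

Column j of P is [uj]_B, since P maps S-coordinates to B-coordinates.
Expressing u1 in B: u1 = 0·w1 + 2w2 - w3, so column 1 of P is <0, 2, -1>.
Doing the same for each uj gives P = [[0, -2, 2], [2, 0, 0], [-1, -2, -2]].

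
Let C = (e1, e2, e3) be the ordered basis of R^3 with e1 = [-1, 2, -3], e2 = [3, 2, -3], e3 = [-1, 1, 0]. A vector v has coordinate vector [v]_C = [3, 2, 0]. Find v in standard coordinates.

[3, 10, -15]

By definition v = 3e1 + 2e2 + 0·e3.
Summing componentwise gives [3, 10, -15].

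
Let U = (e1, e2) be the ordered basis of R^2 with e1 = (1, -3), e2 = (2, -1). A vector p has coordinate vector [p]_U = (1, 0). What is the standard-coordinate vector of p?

The coordinates say p = e1 + 0·e2; adding the scaled basis vectors gives (1, -3).

(1, -3)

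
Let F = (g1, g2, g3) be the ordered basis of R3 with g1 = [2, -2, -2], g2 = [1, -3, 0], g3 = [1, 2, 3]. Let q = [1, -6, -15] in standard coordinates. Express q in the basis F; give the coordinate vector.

[3, -2, -3]

[q]_F is the unique c with M c = q, where M has columns g1, ..., g3.
Row-reducing the augmented matrix [M | q] gives c = (3, -2, -3).
Check: 3g1 - 2g2 - 3g3 = [1, -6, -15].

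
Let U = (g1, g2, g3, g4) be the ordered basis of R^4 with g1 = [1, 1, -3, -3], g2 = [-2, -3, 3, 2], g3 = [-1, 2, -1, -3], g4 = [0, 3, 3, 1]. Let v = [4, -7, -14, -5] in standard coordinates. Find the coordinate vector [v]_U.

We seek scalars with c_1 g1 + ... + c_4 g4 = v; equivalently solve M c = v where the columns of M are g1, ..., g4.
Gaussian elimination on [M | v] yields c = (1, -1, -1, -3).
Check: g1 - g2 - g3 - 3g4 = [4, -7, -14, -5].

[1, -1, -1, -3]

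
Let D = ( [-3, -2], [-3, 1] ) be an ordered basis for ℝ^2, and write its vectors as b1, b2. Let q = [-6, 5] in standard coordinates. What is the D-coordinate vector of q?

[q]_D is the unique c with M c = q, where M has columns b1, b2.
System: -3c_1 - 3c_2 = -6, -2c_1 + c_2 = 5; solving gives c_1 = -1, c_2 = 3.
Check: -b1 + 3b2 = [-6, 5].

[-1, 3]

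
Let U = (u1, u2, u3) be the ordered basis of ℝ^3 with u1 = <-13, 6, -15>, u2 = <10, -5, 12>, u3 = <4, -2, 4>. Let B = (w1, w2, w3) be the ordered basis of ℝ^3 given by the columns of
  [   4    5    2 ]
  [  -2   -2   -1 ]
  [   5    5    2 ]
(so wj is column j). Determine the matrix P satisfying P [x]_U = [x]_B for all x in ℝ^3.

Column j of P is [uj]_B, since P maps U-coordinates to B-coordinates.
Expressing u1 in B: u1 = -2w1 - w2 + 0·w3, so column 1 of P is <-2, -1, 0>.
Doing the same for each uj gives P = [[-2, 2, 0], [-1, 0, 0], [0, 1, 2]].

[[-2, 2, 0], [-1, 0, 0], [0, 1, 2]]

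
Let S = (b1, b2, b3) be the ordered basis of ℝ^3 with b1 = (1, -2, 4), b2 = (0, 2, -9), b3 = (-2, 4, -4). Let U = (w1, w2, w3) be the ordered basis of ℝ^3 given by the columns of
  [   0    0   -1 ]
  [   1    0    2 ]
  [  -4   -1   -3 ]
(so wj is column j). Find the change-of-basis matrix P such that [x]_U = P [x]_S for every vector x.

[[0, 2, 0], [-1, 1, -2], [-1, 0, 2]]

Column j of P is [bj]_U, since P maps S-coordinates to U-coordinates.
Expressing b1 in U: b1 = 0·w1 - w2 - w3, so column 1 of P is (0, -1, -1).
Doing the same for each bj gives P = [[0, 2, 0], [-1, 1, -2], [-1, 0, 2]].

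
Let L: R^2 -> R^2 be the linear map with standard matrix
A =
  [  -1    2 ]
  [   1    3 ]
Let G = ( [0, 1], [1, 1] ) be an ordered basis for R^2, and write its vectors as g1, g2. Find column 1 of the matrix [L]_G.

[1, 2]

Compute L(g1) = A g1 = [2, 3] in standard coordinates.
Then write this in G-coordinates: solve for y in y_1 g1 + y_2 g2 = [2, 3].
This gives y = [1, 2], which is column 1 of [L]_G.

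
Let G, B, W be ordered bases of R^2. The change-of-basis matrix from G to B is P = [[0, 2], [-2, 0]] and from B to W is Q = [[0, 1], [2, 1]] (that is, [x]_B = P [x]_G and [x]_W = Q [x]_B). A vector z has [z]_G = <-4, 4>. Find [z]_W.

First [z]_B = P [z]_G = <8, 8>.
Then [z]_W = Q [z]_B = <8, 24>.

<8, 24>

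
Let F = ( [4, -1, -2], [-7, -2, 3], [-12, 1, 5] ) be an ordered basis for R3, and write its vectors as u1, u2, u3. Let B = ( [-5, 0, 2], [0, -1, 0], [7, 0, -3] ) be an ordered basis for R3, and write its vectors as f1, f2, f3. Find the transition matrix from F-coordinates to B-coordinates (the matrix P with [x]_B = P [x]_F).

Take x = uj: its F-coordinates are the j-th standard unit vector, so P e_j — column j of P — equals [uj]_B.
u1 = 2f1 + f2 + 2f3, giving column 1 = [2, 1, 2]; repeating for each j gives P = [[2, 0, 1], [1, 2, -1], [2, -1, -1]].

[[2, 0, 1], [1, 2, -1], [2, -1, -1]]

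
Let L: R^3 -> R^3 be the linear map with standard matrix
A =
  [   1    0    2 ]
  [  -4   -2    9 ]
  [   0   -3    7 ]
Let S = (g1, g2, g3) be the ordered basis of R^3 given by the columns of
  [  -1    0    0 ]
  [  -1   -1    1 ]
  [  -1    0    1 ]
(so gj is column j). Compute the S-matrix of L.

[[3, 0, -2], [-1, 1, -3], [-1, 3, 2]]

With P the matrix whose columns are g1, ..., g3, [L]_S = P^(-1) A P.
Column by column: L(g1) = A g1 = <-3, -3, -4>; its S-coordinates <3, -1, -1> give column 1.
Continuing for each basis vector yields [L]_S = [[3, 0, -2], [-1, 1, -3], [-1, 3, 2]].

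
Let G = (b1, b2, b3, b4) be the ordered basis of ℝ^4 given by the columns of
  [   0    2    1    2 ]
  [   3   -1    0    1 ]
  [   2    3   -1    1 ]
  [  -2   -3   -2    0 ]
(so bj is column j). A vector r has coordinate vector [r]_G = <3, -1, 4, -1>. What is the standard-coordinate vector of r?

By definition r = 3b1 - b2 + 4b3 - b4.
Summing componentwise gives <0, 9, -2, -11>.

<0, 9, -2, -11>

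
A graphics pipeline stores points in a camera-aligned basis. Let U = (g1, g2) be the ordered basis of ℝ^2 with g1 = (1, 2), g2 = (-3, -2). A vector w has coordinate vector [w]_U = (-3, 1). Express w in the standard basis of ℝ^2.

w = M [w]_U, where M has columns g1, g2.
Carrying out the matrix-vector product, w = (-6, -8).

(-6, -8)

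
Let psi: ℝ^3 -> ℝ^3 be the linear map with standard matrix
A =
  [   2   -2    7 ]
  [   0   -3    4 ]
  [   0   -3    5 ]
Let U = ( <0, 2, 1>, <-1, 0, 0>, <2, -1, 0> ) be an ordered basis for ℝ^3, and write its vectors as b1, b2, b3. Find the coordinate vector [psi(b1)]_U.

<-1, -3, 0>

Column 1 of [psi]_U is the U-coordinate vector of psi(b1).
In standard coordinates psi(b1) = A b1 = <3, -2, -1>.
Converting to U: <3, -2, -1> = -b1 - 3b2 + 0·b3, so the coordinate vector is <-1, -3, 0>.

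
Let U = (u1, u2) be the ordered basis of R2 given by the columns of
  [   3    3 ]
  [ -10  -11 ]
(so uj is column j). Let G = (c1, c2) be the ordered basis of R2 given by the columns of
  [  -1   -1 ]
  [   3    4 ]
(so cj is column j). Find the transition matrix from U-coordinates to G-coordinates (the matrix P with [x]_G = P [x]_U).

[[-2, -1], [-1, -2]]

Take x = uj: its U-coordinates are the j-th standard unit vector, so P e_j — column j of P — equals [uj]_G.
u1 = -2c1 - c2, giving column 1 = [-2, -1]; repeating for each j gives P = [[-2, -1], [-1, -2]].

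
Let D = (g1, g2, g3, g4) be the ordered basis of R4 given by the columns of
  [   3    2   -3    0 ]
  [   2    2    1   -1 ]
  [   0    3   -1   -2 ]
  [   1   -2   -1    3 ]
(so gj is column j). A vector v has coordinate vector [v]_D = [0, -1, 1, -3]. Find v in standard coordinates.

[-5, 2, 2, -8]

v = M [v]_D, where M has columns g1, ..., g4.
Carrying out the matrix-vector product, v = [-5, 2, 2, -8].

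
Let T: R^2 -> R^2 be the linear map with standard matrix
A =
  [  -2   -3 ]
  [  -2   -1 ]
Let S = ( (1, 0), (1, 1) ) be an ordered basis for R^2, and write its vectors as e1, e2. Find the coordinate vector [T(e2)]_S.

Compute T(e2) = A e2 = (-5, -3) in standard coordinates.
Then write this in S-coordinates: solve for y in y_1 e1 + y_2 e2 = (-5, -3).
This gives y = (-2, -3), which is column 2 of [T]_S.

(-2, -3)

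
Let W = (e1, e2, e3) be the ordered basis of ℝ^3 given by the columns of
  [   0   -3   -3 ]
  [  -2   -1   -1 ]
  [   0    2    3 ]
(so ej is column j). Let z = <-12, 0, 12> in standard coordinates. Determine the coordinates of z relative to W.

We seek scalars with c_1 e1 + ... + c_3 e3 = z; equivalently solve M c = z where the columns of M are e1, ..., e3.
Row-reducing the augmented matrix [M | z] gives c = (-2, 0, 4).
Check: -2e1 + 0·e2 + 4e3 = <-12, 0, 12>.

<-2, 0, 4>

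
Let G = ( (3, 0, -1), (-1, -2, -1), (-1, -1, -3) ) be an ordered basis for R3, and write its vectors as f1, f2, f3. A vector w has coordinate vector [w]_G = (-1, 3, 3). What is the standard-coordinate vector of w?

w = M [w]_G, where M has columns f1, ..., f3.
Carrying out the matrix-vector product, w = (-9, -9, -11).

(-9, -9, -11)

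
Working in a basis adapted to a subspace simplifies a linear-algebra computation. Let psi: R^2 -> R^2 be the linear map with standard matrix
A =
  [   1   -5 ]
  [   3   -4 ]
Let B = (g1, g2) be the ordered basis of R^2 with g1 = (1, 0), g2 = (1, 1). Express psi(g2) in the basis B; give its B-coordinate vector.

Compute psi(g2) = A g2 = (-4, -1) in standard coordinates.
Then write this in B-coordinates: solve for y in y_1 g1 + y_2 g2 = (-4, -1).
This gives y = (-3, -1), which is column 2 of [psi]_B.

(-3, -1)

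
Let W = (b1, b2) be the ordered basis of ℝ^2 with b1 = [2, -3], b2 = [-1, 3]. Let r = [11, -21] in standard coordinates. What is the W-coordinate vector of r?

[r]_W is the unique c with M c = r, where M has columns b1, b2.
System: 2c_1 - c_2 = 11, -3c_1 + 3c_2 = -21; solving gives c_1 = 4, c_2 = -3.
Check: 4b1 - 3b2 = [11, -21].

[4, -3]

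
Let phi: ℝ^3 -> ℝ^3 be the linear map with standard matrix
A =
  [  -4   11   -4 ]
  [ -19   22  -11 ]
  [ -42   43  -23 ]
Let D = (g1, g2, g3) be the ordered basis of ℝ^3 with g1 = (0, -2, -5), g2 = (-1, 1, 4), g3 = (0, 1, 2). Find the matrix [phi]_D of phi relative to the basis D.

[[-3, 3, -3], [2, 1, -3], [3, 2, -3]]

Let P have columns g1, ..., g3. Then [phi]_D = P^(-1) A P.
Here det P = 1, so P^(-1) is integer; computing A P first and then P^(-1)(A P) gives [[-3, 3, -3], [2, 1, -3], [3, 2, -3]].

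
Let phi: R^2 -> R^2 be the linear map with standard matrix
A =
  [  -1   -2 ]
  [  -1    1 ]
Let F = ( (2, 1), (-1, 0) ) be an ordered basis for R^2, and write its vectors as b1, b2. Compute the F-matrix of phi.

With P the matrix whose columns are b1, b2, [phi]_F = P^(-1) A P.
Column by column: phi(b1) = A b1 = (-4, -1); its F-coordinates (-1, 2) give column 1.
Continuing for each basis vector yields [phi]_F = [[-1, 1], [2, 1]].

[[-1, 1], [2, 1]]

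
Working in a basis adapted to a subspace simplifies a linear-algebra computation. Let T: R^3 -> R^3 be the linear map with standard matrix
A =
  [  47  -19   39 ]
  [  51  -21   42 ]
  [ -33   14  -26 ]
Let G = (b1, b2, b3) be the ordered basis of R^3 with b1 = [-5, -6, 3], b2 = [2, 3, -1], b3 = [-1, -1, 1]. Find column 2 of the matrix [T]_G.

[-1, -2, 3]

Column 2 of [T]_G is the G-coordinate vector of T(b2).
In standard coordinates T(b2) = A b2 = [-2, -3, 2].
Converting to G: [-2, -3, 2] = -b1 - 2b2 + 3b3, so the coordinate vector is [-1, -2, 3].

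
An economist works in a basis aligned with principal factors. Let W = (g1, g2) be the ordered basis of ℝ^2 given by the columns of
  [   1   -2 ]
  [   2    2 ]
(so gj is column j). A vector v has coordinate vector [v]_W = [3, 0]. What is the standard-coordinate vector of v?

[3, 6]

The coordinates say v = 3g1 + 0·g2; adding the scaled basis vectors gives [3, 6].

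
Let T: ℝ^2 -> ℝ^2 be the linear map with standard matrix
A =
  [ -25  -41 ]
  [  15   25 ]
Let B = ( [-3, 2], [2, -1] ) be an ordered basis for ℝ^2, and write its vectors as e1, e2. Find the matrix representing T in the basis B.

[[3, 1], [1, -3]]

With P the matrix whose columns are e1, e2, [T]_B = P^(-1) A P.
Column by column: T(e1) = A e1 = [-7, 5]; its B-coordinates [3, 1] give column 1.
Continuing for each basis vector yields [T]_B = [[3, 1], [1, -3]].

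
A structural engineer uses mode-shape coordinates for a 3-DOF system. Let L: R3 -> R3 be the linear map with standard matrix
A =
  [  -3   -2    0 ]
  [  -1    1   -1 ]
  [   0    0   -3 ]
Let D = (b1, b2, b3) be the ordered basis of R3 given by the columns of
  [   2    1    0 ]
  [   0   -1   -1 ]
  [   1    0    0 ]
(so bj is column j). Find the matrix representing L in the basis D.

[[-3, 0, 0], [0, -1, 2], [3, 3, -1]]

Let P have columns b1, ..., b3. Then [L]_D = P^(-1) A P.
Here det P = -1, so P^(-1) is integer; computing A P first and then P^(-1)(A P) gives [[-3, 0, 0], [0, -1, 2], [3, 3, -1]].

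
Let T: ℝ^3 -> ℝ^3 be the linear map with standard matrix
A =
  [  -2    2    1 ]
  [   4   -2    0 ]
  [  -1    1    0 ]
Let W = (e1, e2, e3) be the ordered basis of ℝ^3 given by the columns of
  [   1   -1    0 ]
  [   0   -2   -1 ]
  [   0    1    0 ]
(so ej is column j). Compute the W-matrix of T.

Let P have columns e1, ..., e3. Then [T]_W = P^(-1) A P.
Here det P = 1, so P^(-1) is integer; computing A P first and then P^(-1)(A P) gives [[-3, -2, -3], [-1, -1, -1], [-2, 2, 0]].

[[-3, -2, -3], [-1, -1, -1], [-2, 2, 0]]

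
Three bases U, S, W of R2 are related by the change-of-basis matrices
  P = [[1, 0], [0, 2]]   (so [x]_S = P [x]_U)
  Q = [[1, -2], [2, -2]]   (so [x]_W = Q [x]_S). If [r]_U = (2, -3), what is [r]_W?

(14, 16)

First [r]_S = P [r]_U = (2, -6).
Then [r]_W = Q [r]_S = (14, 16).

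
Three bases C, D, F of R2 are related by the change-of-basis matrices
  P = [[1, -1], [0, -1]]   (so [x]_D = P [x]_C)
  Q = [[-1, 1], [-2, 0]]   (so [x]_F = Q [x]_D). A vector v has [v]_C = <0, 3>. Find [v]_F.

<0, 6>

Composing the changes, [v]_F = Q P [v]_C.
Q P = [[-1, 0], [-2, 2]]; applying this to <0, 3> gives <0, 6>.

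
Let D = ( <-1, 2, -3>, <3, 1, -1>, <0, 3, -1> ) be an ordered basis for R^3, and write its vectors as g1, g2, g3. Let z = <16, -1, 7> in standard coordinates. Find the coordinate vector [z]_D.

<-4, 4, 1>

We seek scalars with c_1 g1 + ... + c_3 g3 = z; equivalently solve M c = z where the columns of M are g1, ..., g3.
Solving this 3x3 system gives c = (-4, 4, 1).
Check: -4g1 + 4g2 + g3 = <16, -1, 7>.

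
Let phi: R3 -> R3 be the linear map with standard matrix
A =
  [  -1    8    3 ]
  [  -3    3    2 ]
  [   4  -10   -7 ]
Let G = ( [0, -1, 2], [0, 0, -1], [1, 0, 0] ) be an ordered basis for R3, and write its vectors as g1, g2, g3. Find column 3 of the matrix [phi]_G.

[3, 2, -1]

Column 3 of [phi]_G is the G-coordinate vector of phi(g3).
In standard coordinates phi(g3) = A g3 = [-1, -3, 4].
Converting to G: [-1, -3, 4] = 3g1 + 2g2 - g3, so the coordinate vector is [3, 2, -1].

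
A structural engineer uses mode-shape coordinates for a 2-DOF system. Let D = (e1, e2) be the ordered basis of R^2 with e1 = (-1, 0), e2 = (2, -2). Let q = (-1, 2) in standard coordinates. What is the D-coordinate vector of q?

(-1, -1)

Write q = c_1 e1 + c_2 e2 and solve for the c_i.
System: -c_1 + 2c_2 = -1, 0c_1 - 2c_2 = 2; solving gives c_1 = -1, c_2 = -1.
Check: -e1 - e2 = (-1, 2).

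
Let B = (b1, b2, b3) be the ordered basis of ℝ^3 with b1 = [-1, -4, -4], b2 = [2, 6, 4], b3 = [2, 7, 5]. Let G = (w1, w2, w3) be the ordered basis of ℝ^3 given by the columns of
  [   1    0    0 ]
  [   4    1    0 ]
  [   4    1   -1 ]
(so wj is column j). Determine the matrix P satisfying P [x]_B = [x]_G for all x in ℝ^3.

Column j of P is [bj]_G, since P maps B-coordinates to G-coordinates.
Expressing b1 in G: b1 = -w1 + 0·w2 + 0·w3, so column 1 of P is [-1, 0, 0].
Doing the same for each bj gives P = [[-1, 2, 2], [0, -2, -1], [0, 2, 2]].

[[-1, 2, 2], [0, -2, -1], [0, 2, 2]]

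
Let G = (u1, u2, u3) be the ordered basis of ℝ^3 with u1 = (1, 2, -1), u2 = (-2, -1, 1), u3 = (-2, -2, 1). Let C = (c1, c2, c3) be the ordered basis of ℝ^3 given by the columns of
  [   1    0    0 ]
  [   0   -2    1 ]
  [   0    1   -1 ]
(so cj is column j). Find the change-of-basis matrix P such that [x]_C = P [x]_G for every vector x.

[[1, -2, -2], [-1, 0, 1], [0, -1, 0]]

Column j of P is [uj]_C, since P maps G-coordinates to C-coordinates.
Expressing u1 in C: u1 = c1 - c2 + 0·c3, so column 1 of P is (1, -1, 0).
Doing the same for each uj gives P = [[1, -2, -2], [-1, 0, 1], [0, -1, 0]].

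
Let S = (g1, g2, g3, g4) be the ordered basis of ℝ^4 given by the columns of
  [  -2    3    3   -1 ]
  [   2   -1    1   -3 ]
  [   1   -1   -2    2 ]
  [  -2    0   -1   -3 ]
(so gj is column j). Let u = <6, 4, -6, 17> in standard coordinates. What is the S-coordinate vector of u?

[u]_S is the unique c with M c = u, where M has columns g1, ..., g4.
Gaussian elimination on [M | u] yields c = (-1, 3, -3, -4).
Check: -g1 + 3g2 - 3g3 - 4g4 = <6, 4, -6, 17>.

<-1, 3, -3, -4>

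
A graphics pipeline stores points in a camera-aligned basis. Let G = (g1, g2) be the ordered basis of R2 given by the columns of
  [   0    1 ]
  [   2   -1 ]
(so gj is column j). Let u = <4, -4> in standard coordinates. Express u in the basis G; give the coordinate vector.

We seek scalars with c_1 g1 + c_2 g2 = u; equivalently solve M c = u where the columns of M are g1, g2.
System: 0c_1 + c_2 = 4, 2c_1 - c_2 = -4; solving gives c_1 = 0, c_2 = 4.
Check: 0·g1 + 4g2 = <4, -4>.

<0, 4>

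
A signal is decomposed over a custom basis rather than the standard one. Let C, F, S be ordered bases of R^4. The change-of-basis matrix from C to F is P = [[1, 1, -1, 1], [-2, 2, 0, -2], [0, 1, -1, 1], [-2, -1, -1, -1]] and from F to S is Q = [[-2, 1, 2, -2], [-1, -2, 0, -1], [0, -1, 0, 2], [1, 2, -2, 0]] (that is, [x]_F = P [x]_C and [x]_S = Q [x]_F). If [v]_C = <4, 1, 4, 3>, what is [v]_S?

Apply P to get F-coordinates <4, -12, 0, -16>, then Q to get S-coordinates.
The result is [v]_S = <12, 36, -20, -20>.

<12, 36, -20, -20>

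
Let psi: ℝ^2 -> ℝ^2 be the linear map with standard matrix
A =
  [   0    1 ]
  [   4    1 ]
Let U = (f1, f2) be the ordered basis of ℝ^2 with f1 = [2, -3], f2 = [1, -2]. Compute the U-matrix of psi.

[[-1, -2], [-1, 2]]

With P the matrix whose columns are f1, f2, [psi]_U = P^(-1) A P.
Column by column: psi(f1) = A f1 = [-3, 5]; its U-coordinates [-1, -1] give column 1.
Continuing for each basis vector yields [psi]_U = [[-1, -2], [-1, 2]].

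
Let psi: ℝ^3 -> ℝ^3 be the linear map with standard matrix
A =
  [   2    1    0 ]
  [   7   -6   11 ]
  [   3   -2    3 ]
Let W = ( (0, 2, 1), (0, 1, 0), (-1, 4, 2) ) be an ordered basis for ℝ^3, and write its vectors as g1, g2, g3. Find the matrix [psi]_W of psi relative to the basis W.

Let P have columns g1, ..., g3. Then [psi]_W = P^(-1) A P.
Here det P = 1, so P^(-1) is integer; computing A P first and then P^(-1)(A P) gives [[3, 0, -1], [1, -2, 1], [-2, -1, -2]].

[[3, 0, -1], [1, -2, 1], [-2, -1, -2]]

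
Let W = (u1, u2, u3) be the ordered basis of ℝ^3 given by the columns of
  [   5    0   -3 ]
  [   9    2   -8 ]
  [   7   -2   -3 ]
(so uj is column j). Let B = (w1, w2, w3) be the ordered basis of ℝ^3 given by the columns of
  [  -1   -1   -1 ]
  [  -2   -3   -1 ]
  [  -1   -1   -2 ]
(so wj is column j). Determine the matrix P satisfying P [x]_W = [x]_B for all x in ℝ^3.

Column j of P is [uj]_B, since P maps W-coordinates to B-coordinates.
Expressing u1 in B: u1 = -2w1 - w2 - 2w3, so column 1 of P is (-2, -1, -2).
Doing the same for each uj gives P = [[-2, -2, 1], [-1, 0, 2], [-2, 2, 0]].

[[-2, -2, 1], [-1, 0, 2], [-2, 2, 0]]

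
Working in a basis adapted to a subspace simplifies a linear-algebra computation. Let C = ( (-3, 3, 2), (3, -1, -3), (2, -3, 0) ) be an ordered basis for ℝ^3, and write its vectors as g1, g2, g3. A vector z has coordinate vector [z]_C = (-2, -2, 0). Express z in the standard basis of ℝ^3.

(0, -4, 2)

z = M [z]_C, where M has columns g1, ..., g3.
Carrying out the matrix-vector product, z = (0, -4, 2).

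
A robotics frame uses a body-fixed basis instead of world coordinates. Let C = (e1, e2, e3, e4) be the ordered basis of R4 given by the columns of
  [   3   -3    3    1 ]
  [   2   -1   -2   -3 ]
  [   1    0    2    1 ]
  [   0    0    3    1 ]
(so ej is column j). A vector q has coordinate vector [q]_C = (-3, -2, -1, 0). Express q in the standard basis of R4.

The coordinates say q = -3e1 - 2e2 - e3 + 0·e4; adding the scaled basis vectors gives (-6, -2, -5, -3).

(-6, -2, -5, -3)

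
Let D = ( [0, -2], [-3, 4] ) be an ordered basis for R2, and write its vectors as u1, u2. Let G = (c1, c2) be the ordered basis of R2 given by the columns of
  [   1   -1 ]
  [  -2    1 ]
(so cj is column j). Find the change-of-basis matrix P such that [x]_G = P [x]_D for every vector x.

[[2, -1], [2, 2]]

Take x = uj: its D-coordinates are the j-th standard unit vector, so P e_j — column j of P — equals [uj]_G.
u1 = 2c1 + 2c2, giving column 1 = [2, 2]; repeating for each j gives P = [[2, -1], [2, 2]].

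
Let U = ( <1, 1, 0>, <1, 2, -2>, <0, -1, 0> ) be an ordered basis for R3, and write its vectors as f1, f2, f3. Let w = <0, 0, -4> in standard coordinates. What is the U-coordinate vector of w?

Write w = c_1 f1 + ... + c_3 f3 and solve for the c_i.
Row-reducing the augmented matrix [M | w] gives c = (-2, 2, 2).
Check: -2f1 + 2f2 + 2f3 = <0, 0, -4>.

<-2, 2, 2>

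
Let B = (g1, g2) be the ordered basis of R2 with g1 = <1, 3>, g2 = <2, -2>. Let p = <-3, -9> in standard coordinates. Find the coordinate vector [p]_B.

[p]_B is the unique c with M c = p, where M has columns g1, g2.
System: c_1 + 2c_2 = -3, 3c_1 - 2c_2 = -9; solving gives c_1 = -3, c_2 = 0.
Check: -3g1 + 0·g2 = <-3, -9>.

<-3, 0>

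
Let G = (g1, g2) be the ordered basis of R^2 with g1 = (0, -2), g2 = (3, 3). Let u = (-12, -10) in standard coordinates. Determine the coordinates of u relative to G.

[u]_G is the unique c with M c = u, where M has columns g1, g2.
System: 0c_1 + 3c_2 = -12, -2c_1 + 3c_2 = -10; solving gives c_1 = -1, c_2 = -4.
Check: -g1 - 4g2 = (-12, -10).

(-1, -4)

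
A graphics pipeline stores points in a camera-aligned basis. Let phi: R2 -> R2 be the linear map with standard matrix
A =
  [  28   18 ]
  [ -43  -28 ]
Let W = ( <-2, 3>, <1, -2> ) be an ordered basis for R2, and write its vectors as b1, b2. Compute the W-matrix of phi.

[[2, 3], [2, -2]]

Let P have columns b1, b2. Then [phi]_W = P^(-1) A P.
Here det P = 1, so P^(-1) is integer; computing A P first and then P^(-1)(A P) gives [[2, 3], [2, -2]].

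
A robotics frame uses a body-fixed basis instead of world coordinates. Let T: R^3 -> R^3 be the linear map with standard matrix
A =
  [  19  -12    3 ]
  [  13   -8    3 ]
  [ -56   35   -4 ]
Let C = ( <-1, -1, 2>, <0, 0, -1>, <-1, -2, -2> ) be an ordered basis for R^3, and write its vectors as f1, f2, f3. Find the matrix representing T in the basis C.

With P the matrix whose columns are f1, ..., f3, [T]_C = P^(-1) A P.
Column by column: T(f1) = A f1 = <-1, 1, 13>; its C-coordinates <3, -3, -2> give column 1.
Continuing for each basis vector yields [T]_C = [[3, 3, -1], [-3, 2, 0], [-2, 0, 2]].

[[3, 3, -1], [-3, 2, 0], [-2, 0, 2]]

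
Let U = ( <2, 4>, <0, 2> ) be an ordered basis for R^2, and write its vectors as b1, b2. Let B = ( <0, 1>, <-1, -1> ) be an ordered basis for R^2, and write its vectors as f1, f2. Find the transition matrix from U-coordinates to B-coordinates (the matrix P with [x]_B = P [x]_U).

Take x = bj: its U-coordinates are the j-th standard unit vector, so P e_j — column j of P — equals [bj]_B.
b1 = 2f1 - 2f2, giving column 1 = <2, -2>; repeating for each j gives P = [[2, 2], [-2, 0]].

[[2, 2], [-2, 0]]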